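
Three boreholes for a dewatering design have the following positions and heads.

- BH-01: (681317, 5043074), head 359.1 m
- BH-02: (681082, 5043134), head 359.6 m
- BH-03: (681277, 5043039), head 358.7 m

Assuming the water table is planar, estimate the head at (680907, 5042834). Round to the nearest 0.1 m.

Differences from BH-01: to BH-02 (Δx, Δy, Δh) = (-235, 60, +0.5); to BH-03 = (-40, -35, -0.4).
Determinant of the coordinate differences = (-235)·(-35) − (-40)·60 = 10625.
∂h/∂x = [(+0.5)·(-35) − (-0.4)·60] / 10625 = +0.0006118
∂h/∂y = [(-235)·(-0.4) − (-40)·(+0.5)] / 10625 = +0.01073
h(680907, 5042834) = 359.1 + (+0.0006118)·(-410) + (+0.01073)·(-240) = 359.1 -0.251 -2.575 = 356.274 m.

356.3 m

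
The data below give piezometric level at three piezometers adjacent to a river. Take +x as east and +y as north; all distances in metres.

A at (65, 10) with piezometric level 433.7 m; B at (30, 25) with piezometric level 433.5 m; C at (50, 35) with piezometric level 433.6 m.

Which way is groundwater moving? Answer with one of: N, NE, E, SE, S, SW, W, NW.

W

Taking A as reference: B−A = (-35, 15, -0.2); C−A = (-15, 25, -0.1).
Determinant of the coordinate differences = (-35)·25 − (-15)·15 = -650.
∂h/∂x = [(-0.2)·25 − (-0.1)·15] / -650 = +0.005385
∂h/∂y = [(-35)·(-0.1) − (-15)·(-0.2)] / -650 = -0.0007692
Flow = −∇h = (-0.005385 east, +0.0007692 north), which points west.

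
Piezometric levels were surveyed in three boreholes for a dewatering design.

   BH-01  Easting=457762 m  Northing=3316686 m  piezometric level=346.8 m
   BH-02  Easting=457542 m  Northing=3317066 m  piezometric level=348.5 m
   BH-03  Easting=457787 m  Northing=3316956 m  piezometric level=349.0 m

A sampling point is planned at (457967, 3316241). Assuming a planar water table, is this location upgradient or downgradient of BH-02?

downgradient

Taking BH-01 as reference: BH-02−BH-01 = (-220, 380, +1.7); BH-03−BH-01 = (25, 270, +2.2).
Determinant of the coordinate differences = (-220)·270 − 25·380 = -68900.
∂h/∂x = [(+1.7)·270 − (+2.2)·380] / -68900 = +0.005472
∂h/∂y = [(-220)·(+2.2) − 25·(+1.7)] / -68900 = +0.007642
Head at (457967, 3316241) = 346.8 + (+0.005472)·(205) + (+0.007642)·(-445) = 344.52 m.
That is lower than the 348.5 m at BH-02, so the point is downgradient.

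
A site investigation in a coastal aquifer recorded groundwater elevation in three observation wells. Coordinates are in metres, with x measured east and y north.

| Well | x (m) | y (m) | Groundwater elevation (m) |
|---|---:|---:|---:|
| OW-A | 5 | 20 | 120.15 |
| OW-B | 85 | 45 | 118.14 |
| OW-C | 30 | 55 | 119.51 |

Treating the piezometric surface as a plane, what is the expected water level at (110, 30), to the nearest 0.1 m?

117.5 m

Differences from OW-A: to OW-B (Δx, Δy, Δh) = (80, 25, -2.01); to OW-C = (25, 35, -0.64).
Determinant of the coordinate differences = 80·35 − 25·25 = 2175.
∂h/∂x = [(-2.01)·35 − (-0.64)·25] / 2175 = -0.02499
∂h/∂y = [80·(-0.64) − 25·(-2.01)] / 2175 = -0.0004368
h(110, 30) = 120.15 + (-0.02499)·(105) + (-0.0004368)·(10) = 120.15 -2.624 -0.004 = 117.522 m.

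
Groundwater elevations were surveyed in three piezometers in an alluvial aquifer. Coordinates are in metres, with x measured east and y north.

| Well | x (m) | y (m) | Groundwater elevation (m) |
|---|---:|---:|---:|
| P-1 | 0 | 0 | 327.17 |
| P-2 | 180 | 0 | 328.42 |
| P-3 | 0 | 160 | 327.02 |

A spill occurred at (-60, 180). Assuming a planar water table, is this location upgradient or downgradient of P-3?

∂h/∂x = (328.42 − 327.17) / (180 − 0) = +0.006944
∂h/∂y = (327.02 − 327.17) / (160 − 0) = -0.0009375
Head at (-60, 180) = 327.17 + (+0.006944)·(-60) + (-0.0009375)·(180) = 326.58 m.
That is lower than the 327.02 m at P-3, so the point is downgradient.

downgradient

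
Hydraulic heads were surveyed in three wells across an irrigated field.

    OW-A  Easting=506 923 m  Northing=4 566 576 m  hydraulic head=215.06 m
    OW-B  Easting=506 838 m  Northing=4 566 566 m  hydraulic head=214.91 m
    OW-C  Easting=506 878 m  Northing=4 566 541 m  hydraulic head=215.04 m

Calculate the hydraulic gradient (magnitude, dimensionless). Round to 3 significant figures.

0.00283

With h = a·x + b·y + c and OW-A as origin, the differences give:
  (-85)·a + (-10)·b = -0.15
  (-45)·a + (-35)·b = -0.02
Eliminate b (×(-35) and ×(-10), subtract): 2525·a = 5.050 → a = ∂h/∂x = +0.002000
Back-substitute: b = ∂h/∂y = -0.002000.
|∇h| = √(0.002000² + -0.002000²) = 0.002828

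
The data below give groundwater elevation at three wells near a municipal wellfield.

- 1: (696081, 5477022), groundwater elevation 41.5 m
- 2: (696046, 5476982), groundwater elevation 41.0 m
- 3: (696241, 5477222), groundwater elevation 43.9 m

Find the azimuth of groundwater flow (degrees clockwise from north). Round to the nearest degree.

225°

Three-point gradient (reference 1): Δ to 2 = (-35, -40, -0.5), Δ to 3 = (160, 200, +2.4).
∂h/∂x = +0.006667, ∂h/∂y = +0.006667 (det = -600).
Flow direction (−∇h) has components (-0.006667 E, -0.006667 N).
Azimuth = atan2(E, N) = atan2(-0.006667, -0.006667) = 225.0° ≈ 225°.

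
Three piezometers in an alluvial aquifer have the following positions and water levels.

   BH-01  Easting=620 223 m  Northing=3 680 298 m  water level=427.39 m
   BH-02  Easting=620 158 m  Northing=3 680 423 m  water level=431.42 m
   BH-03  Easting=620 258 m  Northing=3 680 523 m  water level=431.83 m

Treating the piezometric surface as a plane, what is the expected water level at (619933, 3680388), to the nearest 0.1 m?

434.8 m

Taking BH-01 as reference: BH-02−BH-01 = (-65, 125, +4.03); BH-03−BH-01 = (35, 225, +4.44).
Determinant of the coordinate differences = (-65)·225 − 35·125 = -19000.
∂h/∂x = [(+4.03)·225 − (+4.44)·125] / -19000 = -0.01851
∂h/∂y = [(-65)·(+4.44) − 35·(+4.03)] / -19000 = +0.02261
h(619933, 3680388) = 427.39 + (-0.01851)·(-290) + (+0.02261)·(90) = 427.39 +5.369 +2.035 = 434.794 m.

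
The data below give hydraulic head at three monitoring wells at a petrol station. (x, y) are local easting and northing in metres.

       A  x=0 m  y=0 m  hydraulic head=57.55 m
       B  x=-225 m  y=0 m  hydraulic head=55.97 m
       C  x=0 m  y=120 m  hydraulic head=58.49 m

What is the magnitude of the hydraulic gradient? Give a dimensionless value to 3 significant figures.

∂h/∂x = (55.97 − 57.55) / (-225 − 0) = +0.007022
∂h/∂y = (58.49 − 57.55) / (120 − 0) = +0.007833
|∇h| = √(0.007022² + 0.007833²) = 0.01052

0.0105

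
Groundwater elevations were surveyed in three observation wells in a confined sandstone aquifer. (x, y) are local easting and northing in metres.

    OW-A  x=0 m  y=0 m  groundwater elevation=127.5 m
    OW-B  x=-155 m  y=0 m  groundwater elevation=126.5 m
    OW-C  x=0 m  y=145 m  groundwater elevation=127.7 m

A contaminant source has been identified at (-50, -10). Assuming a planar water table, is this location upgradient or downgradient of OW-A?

downgradient

∂h/∂x = (126.5 − 127.5) / (-155 − 0) = +0.006452
∂h/∂y = (127.7 − 127.5) / (145 − 0) = +0.001379
Head at (-50, -10) = 127.5 + (+0.006452)·(-50) + (+0.001379)·(-10) = 127.16 m.
That is lower than the 127.5 m at OW-A, so the point is downgradient.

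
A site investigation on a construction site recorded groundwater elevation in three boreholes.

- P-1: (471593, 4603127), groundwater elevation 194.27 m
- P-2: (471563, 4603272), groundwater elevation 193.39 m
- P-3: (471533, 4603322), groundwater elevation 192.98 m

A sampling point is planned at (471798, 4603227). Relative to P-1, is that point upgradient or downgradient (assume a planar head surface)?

Taking P-1 as reference: P-2−P-1 = (-30, 145, -0.88); P-3−P-1 = (-60, 195, -1.29).
Determinant of the coordinate differences = (-30)·195 − (-60)·145 = 2850.
∂h/∂x = [(-0.88)·195 − (-1.29)·145] / 2850 = +0.005421
∂h/∂y = [(-30)·(-1.29) − (-60)·(-0.88)] / 2850 = -0.004947
Head at (471798, 4603227) = 194.27 + (+0.005421)·(205) + (-0.004947)·(100) = 194.89 m.
That is higher than the 194.27 m at P-1, so the point is upgradient.

upgradient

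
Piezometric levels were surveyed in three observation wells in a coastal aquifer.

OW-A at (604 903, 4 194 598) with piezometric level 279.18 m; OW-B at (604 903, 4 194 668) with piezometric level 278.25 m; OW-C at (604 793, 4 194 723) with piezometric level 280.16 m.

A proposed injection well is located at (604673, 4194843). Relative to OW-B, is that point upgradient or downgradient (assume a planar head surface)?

Differences from OW-A: to OW-B (Δx, Δy, Δh) = (0, 70, -0.93); to OW-C = (-110, 125, +0.98).
Solve a·Δx + b·Δy = Δh: det = 0·125 − (-110)·70 = 7700.
∂h/∂x = [(-0.93)·125 − (+0.98)·70] / 7700 = -0.02401
∂h/∂y = [0·(+0.98) − (-110)·(-0.93)] / 7700 = -0.01329
Head at (604673, 4194843) = 279.18 + (-0.02401)·(-230) + (-0.01329)·(245) = 281.45 m.
That is higher than the 278.25 m at OW-B, so the point is upgradient.

upgradient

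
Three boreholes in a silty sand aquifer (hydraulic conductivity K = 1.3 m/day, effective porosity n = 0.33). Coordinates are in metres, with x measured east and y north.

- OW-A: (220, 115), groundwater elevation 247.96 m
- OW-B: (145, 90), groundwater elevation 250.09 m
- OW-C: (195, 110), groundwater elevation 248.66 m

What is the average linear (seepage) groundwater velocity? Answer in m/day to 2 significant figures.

0.11 m/day

Differences from OW-A: to OW-B (Δx, Δy, Δh) = (-75, -25, +2.13); to OW-C = (-25, -5, +0.70).
Determinant of the coordinate differences = (-75)·(-5) − (-25)·(-25) = -250.
∂h/∂x = [(+2.13)·(-5) − (+0.70)·(-25)] / -250 = -0.02740
∂h/∂y = [(-75)·(+0.70) − (-25)·(+2.13)] / -250 = -0.003000
|∇h| = √(-0.02740² + -0.003000²) = 0.02756
Seepage velocity v = K·i/n = 1.3 × 0.02756 / 0.33 = 0.1086 m/day.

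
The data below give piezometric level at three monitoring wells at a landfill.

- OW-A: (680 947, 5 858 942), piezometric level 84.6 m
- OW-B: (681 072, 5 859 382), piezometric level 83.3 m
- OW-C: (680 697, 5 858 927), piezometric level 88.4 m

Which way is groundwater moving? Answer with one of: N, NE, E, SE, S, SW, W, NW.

E

Differences from OW-A: to OW-B (Δx, Δy, Δh) = (125, 440, -1.3); to OW-C = (-250, -15, +3.8).
Determinant of the coordinate differences = 125·(-15) − (-250)·440 = 108125.
∂h/∂x = [(-1.3)·(-15) − (+3.8)·440] / 108125 = -0.01528
∂h/∂y = [125·(+3.8) − (-250)·(-1.3)] / 108125 = +0.001387
Flow = −∇h = (+0.01528 east, -0.001387 north), which points east.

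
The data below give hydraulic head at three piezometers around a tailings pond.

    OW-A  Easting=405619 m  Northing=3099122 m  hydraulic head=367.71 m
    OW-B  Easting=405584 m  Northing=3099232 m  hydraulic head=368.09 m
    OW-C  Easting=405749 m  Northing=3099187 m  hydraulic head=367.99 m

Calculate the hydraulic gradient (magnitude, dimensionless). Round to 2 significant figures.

With h = a·x + b·y + c and OW-A as origin, the differences give:
  (-35)·a + 110·b = +0.38
  130·a + 65·b = +0.28
Eliminate b (×65 and ×110, subtract): -16575·a = -6.100 → a = ∂h/∂x = +0.0003680
Back-substitute: b = ∂h/∂y = +0.003572.
|∇h| = √(0.0003680² + 0.003572²) = 0.003591

0.0036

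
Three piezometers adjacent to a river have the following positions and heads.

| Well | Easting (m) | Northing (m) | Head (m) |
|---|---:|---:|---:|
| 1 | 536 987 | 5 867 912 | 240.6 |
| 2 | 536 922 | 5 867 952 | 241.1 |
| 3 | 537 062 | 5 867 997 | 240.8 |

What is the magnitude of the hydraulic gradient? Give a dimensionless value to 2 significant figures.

0.0072

Three-point gradient (reference 1): Δ to 2 = (-65, 40, +0.5), Δ to 3 = (75, 85, +0.2).
∂h/∂x = -0.004047, ∂h/∂y = +0.005924 (det = -8525).
|∇h| = √(-0.004047² + 0.005924²) = 0.007174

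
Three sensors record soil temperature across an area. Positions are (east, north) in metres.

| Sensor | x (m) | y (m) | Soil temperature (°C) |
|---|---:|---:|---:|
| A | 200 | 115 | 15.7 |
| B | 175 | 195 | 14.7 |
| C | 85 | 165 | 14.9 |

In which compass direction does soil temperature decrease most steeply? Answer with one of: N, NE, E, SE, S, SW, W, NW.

N

Differences from A: to B (Δx, Δy, Δh) = (-25, 80, -1.0); to C = (-115, 50, -0.8).
Determinant of the coordinate differences = (-25)·50 − (-115)·80 = 7950.
∂T/∂x = [(-1.0)·50 − (-0.8)·80] / 7950 = +0.001761
∂T/∂y = [(-25)·(-0.8) − (-115)·(-1.0)] / 7950 = -0.01195
Steepest decrease is along −∇f = (-0.001761 E, +0.01195 N) → north.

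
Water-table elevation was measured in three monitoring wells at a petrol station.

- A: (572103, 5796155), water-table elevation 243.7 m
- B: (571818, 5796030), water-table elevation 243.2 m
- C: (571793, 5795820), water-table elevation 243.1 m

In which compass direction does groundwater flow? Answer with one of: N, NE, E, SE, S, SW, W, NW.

Differences from A: to B (Δx, Δy, Δh) = (-285, -125, -0.5); to C = (-310, -335, -0.6).
Determinant of the coordinate differences = (-285)·(-335) − (-310)·(-125) = 56725.
∂h/∂x = [(-0.5)·(-335) − (-0.6)·(-125)] / 56725 = +0.001631
∂h/∂y = [(-285)·(-0.6) − (-310)·(-0.5)] / 56725 = +0.0002821
Flow = −∇h = (-0.001631 east, -0.0002821 north), which points west.

W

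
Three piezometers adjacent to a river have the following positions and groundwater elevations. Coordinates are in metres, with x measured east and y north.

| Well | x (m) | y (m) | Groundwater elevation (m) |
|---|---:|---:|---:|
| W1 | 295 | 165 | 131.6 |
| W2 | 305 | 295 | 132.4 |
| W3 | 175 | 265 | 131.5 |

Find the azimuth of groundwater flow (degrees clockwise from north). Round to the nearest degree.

Taking W1 as reference: W2−W1 = (10, 130, +0.8); W3−W1 = (-120, 100, -0.1).
Determinant of the coordinate differences = 10·100 − (-120)·130 = 16600.
∂h/∂x = [(+0.8)·100 − (-0.1)·130] / 16600 = +0.005602
∂h/∂y = [10·(-0.1) − (-120)·(+0.8)] / 16600 = +0.005723
Flow direction (−∇h) has components (-0.005602 E, -0.005723 N).
Azimuth = atan2(E, N) = atan2(-0.005602, -0.005723) = 224.4° ≈ 224°.

224°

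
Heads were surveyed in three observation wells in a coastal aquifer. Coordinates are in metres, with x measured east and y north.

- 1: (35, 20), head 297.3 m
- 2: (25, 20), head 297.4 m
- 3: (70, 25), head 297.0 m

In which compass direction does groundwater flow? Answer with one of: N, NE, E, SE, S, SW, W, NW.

Three-point gradient (reference 1): Δ to 2 = (-10, 0, +0.1), Δ to 3 = (35, 5, -0.3).
∂h/∂x = -0.010000, ∂h/∂y = +0.010000 (det = -50).
Flow = −∇h = (+0.010000 east, -0.010000 north), which points southeast.

SE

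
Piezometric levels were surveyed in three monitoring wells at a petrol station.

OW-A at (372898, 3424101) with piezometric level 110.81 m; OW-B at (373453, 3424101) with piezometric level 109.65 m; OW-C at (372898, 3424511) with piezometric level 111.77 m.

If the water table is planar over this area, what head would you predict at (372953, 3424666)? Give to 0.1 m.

112.0 m

∂h/∂x = (109.65 − 110.81) / (373453 − 372898) = -0.002090
∂h/∂y = (111.77 − 110.81) / (3424511 − 3424101) = +0.002341
h(372953, 3424666) = 110.81 + (-0.002090)·(55) + (+0.002341)·(565) = 110.81 -0.115 +1.323 = 112.018 m.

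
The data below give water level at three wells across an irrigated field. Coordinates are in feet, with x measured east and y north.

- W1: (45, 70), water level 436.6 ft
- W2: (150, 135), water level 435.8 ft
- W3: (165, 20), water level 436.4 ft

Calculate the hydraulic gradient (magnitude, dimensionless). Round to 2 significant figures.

0.0070

With h = a·x + b·y + c and W1 as origin, the differences give:
  105·a + 65·b = -0.8
  120·a + (-50)·b = -0.2
Eliminate b (×(-50) and ×65, subtract): -13050·a = 53.00 → a = ∂h/∂x = -0.004061
Back-substitute: b = ∂h/∂y = -0.005747.
|∇h| = √(-0.004061² + -0.005747²) = 0.007037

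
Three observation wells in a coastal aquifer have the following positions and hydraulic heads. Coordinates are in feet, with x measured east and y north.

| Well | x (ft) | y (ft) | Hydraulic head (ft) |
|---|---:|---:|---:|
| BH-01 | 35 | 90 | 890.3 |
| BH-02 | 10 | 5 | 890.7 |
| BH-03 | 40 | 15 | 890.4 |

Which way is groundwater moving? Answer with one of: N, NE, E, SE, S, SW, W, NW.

E

Taking BH-01 as reference: BH-02−BH-01 = (-25, -85, +0.4); BH-03−BH-01 = (5, -75, +0.1).
Solve a·Δx + b·Δy = Δh: det = (-25)·(-75) − 5·(-85) = 2300.
∂h/∂x = [(+0.4)·(-75) − (+0.1)·(-85)] / 2300 = -0.009348
∂h/∂y = [(-25)·(+0.1) − 5·(+0.4)] / 2300 = -0.001957
Flow = −∇h = (+0.009348 east, +0.001957 north), which points east.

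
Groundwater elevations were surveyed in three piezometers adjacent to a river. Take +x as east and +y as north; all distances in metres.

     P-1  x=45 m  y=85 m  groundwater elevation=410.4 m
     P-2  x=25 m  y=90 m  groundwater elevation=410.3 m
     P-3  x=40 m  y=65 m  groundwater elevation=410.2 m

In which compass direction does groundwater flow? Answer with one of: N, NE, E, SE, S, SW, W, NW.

SW

With h = a·x + b·y + c and P-1 as origin, the differences give:
  (-20)·a + 5·b = -0.1
  (-5)·a + (-20)·b = -0.2
Eliminate b (×(-20) and ×5, subtract): 425·a = 3.00 → a = ∂h/∂x = +0.007059
Back-substitute: b = ∂h/∂y = +0.008235.
Flow = −∇h = (-0.007059 east, -0.008235 north), which points southwest.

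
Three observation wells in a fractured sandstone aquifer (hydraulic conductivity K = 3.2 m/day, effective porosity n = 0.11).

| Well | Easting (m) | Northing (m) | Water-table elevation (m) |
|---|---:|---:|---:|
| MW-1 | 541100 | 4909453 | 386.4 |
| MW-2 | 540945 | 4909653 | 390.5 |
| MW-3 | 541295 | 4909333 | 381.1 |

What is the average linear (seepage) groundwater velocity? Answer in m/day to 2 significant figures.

0.81 m/day

Taking MW-1 as reference: MW-2−MW-1 = (-155, 200, +4.1); MW-3−MW-1 = (195, -120, -5.3).
Determinant of the coordinate differences = (-155)·(-120) − 195·200 = -20400.
∂h/∂x = [(+4.1)·(-120) − (-5.3)·200] / -20400 = -0.02784
∂h/∂y = [(-155)·(-5.3) − 195·(+4.1)] / -20400 = -0.001078
|∇h| = √(-0.02784² + -0.001078²) = 0.02786
Seepage velocity v = K·i/n = 3.2 × 0.02786 / 0.11 = 0.8105 m/day.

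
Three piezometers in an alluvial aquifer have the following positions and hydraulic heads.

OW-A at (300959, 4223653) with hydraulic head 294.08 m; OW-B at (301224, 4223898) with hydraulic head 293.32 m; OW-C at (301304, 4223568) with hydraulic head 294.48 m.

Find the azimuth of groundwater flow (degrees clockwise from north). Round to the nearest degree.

355°

With h = a·x + b·y + c and OW-A as origin, the differences give:
  265·a + 245·b = -0.76
  345·a + (-85)·b = +0.40
Eliminate b (×(-85) and ×245, subtract): -107050·a = -33.400 → a = ∂h/∂x = +0.0003120
Back-substitute: b = ∂h/∂y = -0.003440.
Flow direction (−∇h) has components (-0.0003120 E, +0.003440 N).
Azimuth = atan2(E, N) = atan2(-0.0003120, +0.003440) = 354.8° ≈ 355°.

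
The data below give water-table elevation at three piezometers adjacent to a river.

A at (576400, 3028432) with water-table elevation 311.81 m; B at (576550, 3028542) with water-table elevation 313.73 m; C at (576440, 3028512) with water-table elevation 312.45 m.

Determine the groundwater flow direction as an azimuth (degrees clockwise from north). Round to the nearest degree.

257°

Differences from A: to B (Δx, Δy, Δh) = (150, 110, +1.92); to C = (40, 80, +0.64).
Determinant of the coordinate differences = 150·80 − 40·110 = 7600.
∂h/∂x = [(+1.92)·80 − (+0.64)·110] / 7600 = +0.01095
∂h/∂y = [150·(+0.64) − 40·(+1.92)] / 7600 = +0.002526
Flow direction (−∇h) has components (-0.01095 E, -0.002526 N).
Azimuth = atan2(E, N) = atan2(-0.01095, -0.002526) = 257.0° ≈ 257°.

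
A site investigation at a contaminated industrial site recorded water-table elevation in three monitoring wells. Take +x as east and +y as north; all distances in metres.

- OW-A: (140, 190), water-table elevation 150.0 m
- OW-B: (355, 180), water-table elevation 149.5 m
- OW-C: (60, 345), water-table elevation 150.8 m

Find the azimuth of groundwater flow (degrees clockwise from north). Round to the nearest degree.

152°

Differences from OW-A: to OW-B (Δx, Δy, Δh) = (215, -10, -0.5); to OW-C = (-80, 155, +0.8).
Solve a·Δx + b·Δy = Δh: det = 215·155 − (-80)·(-10) = 32525.
∂h/∂x = [(-0.5)·155 − (+0.8)·(-10)] / 32525 = -0.002137
∂h/∂y = [215·(+0.8) − (-80)·(-0.5)] / 32525 = +0.004058
Flow direction (−∇h) has components (+0.002137 E, -0.004058 N).
Azimuth = atan2(E, N) = atan2(+0.002137, -0.004058) = 152.2° ≈ 152°.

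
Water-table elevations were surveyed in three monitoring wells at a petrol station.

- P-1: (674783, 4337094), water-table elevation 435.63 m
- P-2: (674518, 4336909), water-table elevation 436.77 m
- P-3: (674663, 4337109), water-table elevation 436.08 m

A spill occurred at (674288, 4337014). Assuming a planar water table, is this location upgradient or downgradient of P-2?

upgradient

Differences from P-1: to P-2 (Δx, Δy, Δh) = (-265, -185, +1.14); to P-3 = (-120, 15, +0.45).
Determinant of the coordinate differences = (-265)·15 − (-120)·(-185) = -26175.
∂h/∂x = [(+1.14)·15 − (+0.45)·(-185)] / -26175 = -0.003834
∂h/∂y = [(-265)·(+0.45) − (-120)·(+1.14)] / -26175 = -0.0006705
Head at (674288, 4337014) = 435.63 + (-0.003834)·(-495) + (-0.0006705)·(-80) = 437.58 m.
That is higher than the 436.77 m at P-2, so the point is upgradient.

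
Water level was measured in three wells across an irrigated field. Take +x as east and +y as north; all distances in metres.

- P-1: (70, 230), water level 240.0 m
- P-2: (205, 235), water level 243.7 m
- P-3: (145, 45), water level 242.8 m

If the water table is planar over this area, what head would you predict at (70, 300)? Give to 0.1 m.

With h = a·x + b·y + c and P-1 as origin, the differences give:
  135·a + 5·b = +3.7
  75·a + (-185)·b = +2.8
Eliminate b (×(-185) and ×5, subtract): -25350·a = -698.50 → a = ∂h/∂x = +0.02755
Back-substitute: b = ∂h/∂y = -0.003964.
h(70, 300) = 240.0 + (+0.02755)·(0) + (-0.003964)·(70) = 240.0 +0.000 -0.278 = 239.722 m.

239.7 m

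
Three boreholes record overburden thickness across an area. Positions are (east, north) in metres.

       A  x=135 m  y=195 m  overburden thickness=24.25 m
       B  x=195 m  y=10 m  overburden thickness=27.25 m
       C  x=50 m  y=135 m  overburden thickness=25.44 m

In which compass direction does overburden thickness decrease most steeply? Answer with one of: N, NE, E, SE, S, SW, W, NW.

N

With d = a·x + b·y + c and A as origin, the differences give:
  60·a + (-185)·b = +3.00
  (-85)·a + (-60)·b = +1.19
Eliminate b (×(-60) and ×(-185), subtract): -19325·a = 40.150 → a = ∂d/∂x = -0.002078
Back-substitute: b = ∂d/∂y = -0.01689.
Steepest decrease is along −∇f = (+0.002078 E, +0.01689 N) → north.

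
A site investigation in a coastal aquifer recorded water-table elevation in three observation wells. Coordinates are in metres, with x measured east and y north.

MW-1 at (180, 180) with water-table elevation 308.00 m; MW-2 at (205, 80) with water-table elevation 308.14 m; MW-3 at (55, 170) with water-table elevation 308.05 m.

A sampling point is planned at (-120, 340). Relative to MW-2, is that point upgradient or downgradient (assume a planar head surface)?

Differences from MW-1: to MW-2 (Δx, Δy, Δh) = (25, -100, +0.14); to MW-3 = (-125, -10, +0.05).
Solve a·Δx + b·Δy = Δh: det = 25·(-10) − (-125)·(-100) = -12750.
∂h/∂x = [(+0.14)·(-10) − (+0.05)·(-100)] / -12750 = -0.0002824
∂h/∂y = [25·(+0.05) − (-125)·(+0.14)] / -12750 = -0.001471
Head at (-120, 340) = 308.00 + (-0.0002824)·(-300) + (-0.001471)·(160) = 307.85 m.
That is lower than the 308.14 m at MW-2, so the point is downgradient.

downgradient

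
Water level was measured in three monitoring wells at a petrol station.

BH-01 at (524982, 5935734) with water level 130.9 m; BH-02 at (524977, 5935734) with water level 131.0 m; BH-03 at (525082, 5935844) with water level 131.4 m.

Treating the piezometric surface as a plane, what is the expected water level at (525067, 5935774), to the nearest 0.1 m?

Differences from BH-01: to BH-02 (Δx, Δy, Δh) = (-5, 0, +0.1); to BH-03 = (100, 110, +0.5).
Solve a·Δx + b·Δy = Δh: det = (-5)·110 − 100·0 = -550.
∂h/∂x = [(+0.1)·110 − (+0.5)·0] / -550 = -0.02000
∂h/∂y = [(-5)·(+0.5) − 100·(+0.1)] / -550 = +0.02273
h(525067, 5935774) = 130.9 + (-0.02000)·(85) + (+0.02273)·(40) = 130.9 -1.700 +0.909 = 130.109 m.

130.1 m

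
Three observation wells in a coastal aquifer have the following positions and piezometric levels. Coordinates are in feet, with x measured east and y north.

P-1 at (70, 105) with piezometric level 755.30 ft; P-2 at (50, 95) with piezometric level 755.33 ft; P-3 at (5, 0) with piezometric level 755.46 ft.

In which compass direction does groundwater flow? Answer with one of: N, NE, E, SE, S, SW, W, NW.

NE

Differences from P-1: to P-2 (Δx, Δy, Δh) = (-20, -10, +0.03); to P-3 = (-65, -105, +0.16).
Determinant of the coordinate differences = (-20)·(-105) − (-65)·(-10) = 1450.
∂h/∂x = [(+0.03)·(-105) − (+0.16)·(-10)] / 1450 = -0.001069
∂h/∂y = [(-20)·(+0.16) − (-65)·(+0.03)] / 1450 = -0.0008621
Flow = −∇h = (+0.001069 east, +0.0008621 north), which points northeast.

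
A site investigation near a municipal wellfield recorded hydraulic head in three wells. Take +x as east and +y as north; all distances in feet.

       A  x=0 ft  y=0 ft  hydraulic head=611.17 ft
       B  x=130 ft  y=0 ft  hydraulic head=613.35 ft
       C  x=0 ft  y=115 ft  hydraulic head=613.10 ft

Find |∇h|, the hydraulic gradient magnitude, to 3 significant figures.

∂h/∂x = (613.35 − 611.17) / (130 − 0) = +0.01677
∂h/∂y = (613.10 − 611.17) / (115 − 0) = +0.01678
|∇h| = √(0.01677² + 0.01678²) = 0.02372

0.0237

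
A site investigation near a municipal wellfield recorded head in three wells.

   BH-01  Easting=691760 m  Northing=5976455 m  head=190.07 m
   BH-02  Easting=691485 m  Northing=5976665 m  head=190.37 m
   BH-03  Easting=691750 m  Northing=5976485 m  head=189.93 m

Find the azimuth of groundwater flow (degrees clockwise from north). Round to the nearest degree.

043°

Differences from BH-01: to BH-02 (Δx, Δy, Δh) = (-275, 210, +0.30); to BH-03 = (-10, 30, -0.14).
Solve a·Δx + b·Δy = Δh: det = (-275)·30 − (-10)·210 = -6150.
∂h/∂x = [(+0.30)·30 − (-0.14)·210] / -6150 = -0.006244
∂h/∂y = [(-275)·(-0.14) − (-10)·(+0.30)] / -6150 = -0.006748
Flow direction (−∇h) has components (+0.006244 E, +0.006748 N).
Azimuth = atan2(E, N) = atan2(+0.006244, +0.006748) = 42.8° ≈ 043°.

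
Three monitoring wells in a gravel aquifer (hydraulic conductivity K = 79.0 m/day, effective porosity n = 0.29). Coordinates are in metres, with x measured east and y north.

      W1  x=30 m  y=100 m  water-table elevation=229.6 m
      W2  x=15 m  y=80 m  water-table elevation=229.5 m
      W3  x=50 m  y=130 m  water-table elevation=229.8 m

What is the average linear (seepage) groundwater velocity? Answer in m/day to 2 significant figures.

Differences from W1: to W2 (Δx, Δy, Δh) = (-15, -20, -0.1); to W3 = (20, 30, +0.2).
Solve a·Δx + b·Δy = Δh: det = (-15)·30 − 20·(-20) = -50.
∂h/∂x = [(-0.1)·30 − (+0.2)·(-20)] / -50 = -0.02000
∂h/∂y = [(-15)·(+0.2) − 20·(-0.1)] / -50 = +0.02000
|∇h| = √(-0.02000² + 0.02000²) = 0.02828
Seepage velocity v = K·i/n = 79.0 × 0.02828 / 0.29 = 7.704 m/day.

7.7 m/day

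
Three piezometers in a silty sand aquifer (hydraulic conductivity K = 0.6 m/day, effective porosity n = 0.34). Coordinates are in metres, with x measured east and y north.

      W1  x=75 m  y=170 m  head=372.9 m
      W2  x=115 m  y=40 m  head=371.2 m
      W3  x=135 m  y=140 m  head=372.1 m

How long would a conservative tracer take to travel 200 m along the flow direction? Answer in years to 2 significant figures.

With h = a·x + b·y + c and W1 as origin, the differences give:
  40·a + (-130)·b = -1.7
  60·a + (-30)·b = -0.8
Eliminate b (×(-30) and ×(-130), subtract): 6600·a = -53.00 → a = ∂h/∂x = -0.008030
Back-substitute: b = ∂h/∂y = +0.01061.
|∇h| = √(-0.008030² + 0.01061²) = 0.01331
Seepage velocity v = K·i/n = 0.6 × 0.01331 / 0.34 = 0.02349 m/day.
t = 200 / 0.02349 = 8514 days = 23.3 years.

23 years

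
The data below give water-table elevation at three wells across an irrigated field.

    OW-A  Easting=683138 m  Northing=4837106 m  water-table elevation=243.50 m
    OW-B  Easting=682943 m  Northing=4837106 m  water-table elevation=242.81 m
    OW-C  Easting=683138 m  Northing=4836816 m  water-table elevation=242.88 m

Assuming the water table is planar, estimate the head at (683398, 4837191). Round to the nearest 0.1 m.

∂h/∂x = (242.81 − 243.50) / (682943 − 683138) = +0.003538
∂h/∂y = (242.88 − 243.50) / (4836816 − 4837106) = +0.002138
h(683398, 4837191) = 243.50 + (+0.003538)·(260) + (+0.002138)·(85) = 243.50 +0.920 +0.182 = 244.602 m.

244.6 m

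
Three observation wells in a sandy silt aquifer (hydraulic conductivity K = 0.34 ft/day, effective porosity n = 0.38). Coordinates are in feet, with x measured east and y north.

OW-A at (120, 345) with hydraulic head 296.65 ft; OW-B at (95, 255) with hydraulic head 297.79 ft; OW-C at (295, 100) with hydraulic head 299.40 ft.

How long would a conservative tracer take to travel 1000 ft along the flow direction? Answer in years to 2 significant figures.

250 years

With h = a·x + b·y + c and OW-A as origin, the differences give:
  (-25)·a + (-90)·b = +1.14
  175·a + (-245)·b = +2.75
Eliminate b (×(-245) and ×(-90), subtract): 21875·a = -31.800 → a = ∂h/∂x = -0.001454
Back-substitute: b = ∂h/∂y = -0.01226.
|∇h| = √(-0.001454² + -0.01226²) = 0.01235
Seepage velocity v = K·i/n = 0.34 × 0.01235 / 0.38 = 0.01105 ft/day.
t = 1000 / 0.01105 = 9.05e+04 days = 248 years.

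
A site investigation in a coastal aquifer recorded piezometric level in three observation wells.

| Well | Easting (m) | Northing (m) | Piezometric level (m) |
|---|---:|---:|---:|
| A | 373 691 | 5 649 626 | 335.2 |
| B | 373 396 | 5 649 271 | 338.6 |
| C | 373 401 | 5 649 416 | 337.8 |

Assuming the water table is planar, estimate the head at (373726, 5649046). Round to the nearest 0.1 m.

Differences from A: to B (Δx, Δy, Δh) = (-295, -355, +3.4); to C = (-290, -210, +2.6).
Determinant of the coordinate differences = (-295)·(-210) − (-290)·(-355) = -41000.
∂h/∂x = [(+3.4)·(-210) − (+2.6)·(-355)] / -41000 = -0.005098
∂h/∂y = [(-295)·(+2.6) − (-290)·(+3.4)] / -41000 = -0.005341
h(373726, 5649046) = 335.2 + (-0.005098)·(35) + (-0.005341)·(-580) = 335.2 -0.178 +3.098 = 338.120 m.

338.1 m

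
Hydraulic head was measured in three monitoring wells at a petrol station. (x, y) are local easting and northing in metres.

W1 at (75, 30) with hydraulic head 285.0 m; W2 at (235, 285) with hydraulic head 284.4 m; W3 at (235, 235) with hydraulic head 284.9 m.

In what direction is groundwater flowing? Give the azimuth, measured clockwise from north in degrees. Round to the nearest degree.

Taking W1 as reference: W2−W1 = (160, 255, -0.6); W3−W1 = (160, 205, -0.1).
Determinant of the coordinate differences = 160·205 − 160·255 = -8000.
∂h/∂x = [(-0.6)·205 − (-0.1)·255] / -8000 = +0.01219
∂h/∂y = [160·(-0.1) − 160·(-0.6)] / -8000 = -0.01000
Flow direction (−∇h) has components (-0.01219 E, +0.01000 N).
Azimuth = atan2(E, N) = atan2(-0.01219, +0.01000) = 309.4° ≈ 309°.

309°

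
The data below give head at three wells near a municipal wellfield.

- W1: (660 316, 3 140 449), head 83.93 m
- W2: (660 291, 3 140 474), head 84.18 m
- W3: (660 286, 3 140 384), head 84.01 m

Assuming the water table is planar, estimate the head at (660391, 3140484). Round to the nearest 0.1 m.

83.4 m

Taking W1 as reference: W2−W1 = (-25, 25, +0.25); W3−W1 = (-30, -65, +0.08).
Determinant of the coordinate differences = (-25)·(-65) − (-30)·25 = 2375.
∂h/∂x = [(+0.25)·(-65) − (+0.08)·25] / 2375 = -0.007684
∂h/∂y = [(-25)·(+0.08) − (-30)·(+0.25)] / 2375 = +0.002316
h(660391, 3140484) = 83.93 + (-0.007684)·(75) + (+0.002316)·(35) = 83.93 -0.576 +0.081 = 83.435 m.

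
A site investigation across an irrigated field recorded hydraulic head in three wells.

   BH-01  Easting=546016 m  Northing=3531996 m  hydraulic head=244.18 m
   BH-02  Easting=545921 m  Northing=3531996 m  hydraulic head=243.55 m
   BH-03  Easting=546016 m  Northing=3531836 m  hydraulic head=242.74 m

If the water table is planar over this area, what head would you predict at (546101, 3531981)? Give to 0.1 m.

∂h/∂x = (243.55 − 244.18) / (545921 − 546016) = +0.006632
∂h/∂y = (242.74 − 244.18) / (3531836 − 3531996) = +0.009000
h(546101, 3531981) = 244.18 + (+0.006632)·(85) + (+0.009000)·(-15) = 244.18 +0.564 -0.135 = 244.609 m.

244.6 m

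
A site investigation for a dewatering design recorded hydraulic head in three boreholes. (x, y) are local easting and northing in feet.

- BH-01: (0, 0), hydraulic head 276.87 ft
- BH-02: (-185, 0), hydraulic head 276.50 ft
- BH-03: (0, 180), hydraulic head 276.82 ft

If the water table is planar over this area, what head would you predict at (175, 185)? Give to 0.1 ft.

∂h/∂x = (276.50 − 276.87) / (-185 − 0) = +0.002000
∂h/∂y = (276.82 − 276.87) / (180 − 0) = -0.0002778
h(175, 185) = 276.87 + (+0.002000)·(175) + (-0.0002778)·(185) = 276.87 +0.350 -0.051 = 277.169 ft.

277.2 ft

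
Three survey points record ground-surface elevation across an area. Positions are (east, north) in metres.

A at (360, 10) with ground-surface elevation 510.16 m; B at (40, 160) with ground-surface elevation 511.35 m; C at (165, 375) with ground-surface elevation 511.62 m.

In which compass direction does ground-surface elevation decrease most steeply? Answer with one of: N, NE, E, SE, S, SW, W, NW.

Differences from A: to B (Δx, Δy, Δh) = (-320, 150, +1.19); to C = (-195, 365, +1.46).
Determinant of the coordinate differences = (-320)·365 − (-195)·150 = -87550.
∂z/∂x = [(+1.19)·365 − (+1.46)·150] / -87550 = -0.002460
∂z/∂y = [(-320)·(+1.46) − (-195)·(+1.19)] / -87550 = +0.002686
Steepest decrease is along −∇f = (+0.002460 E, -0.002686 N) → southeast.

SE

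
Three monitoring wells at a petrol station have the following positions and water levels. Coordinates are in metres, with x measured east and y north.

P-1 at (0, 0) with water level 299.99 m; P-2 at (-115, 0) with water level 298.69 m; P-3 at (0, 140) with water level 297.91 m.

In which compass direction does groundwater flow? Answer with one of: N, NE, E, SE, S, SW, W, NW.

∂h/∂x = (298.69 − 299.99) / (-115 − 0) = +0.01130
∂h/∂y = (297.91 − 299.99) / (140 − 0) = -0.01486
Flow = −∇h = (-0.01130 east, +0.01486 north), which points northwest.

NW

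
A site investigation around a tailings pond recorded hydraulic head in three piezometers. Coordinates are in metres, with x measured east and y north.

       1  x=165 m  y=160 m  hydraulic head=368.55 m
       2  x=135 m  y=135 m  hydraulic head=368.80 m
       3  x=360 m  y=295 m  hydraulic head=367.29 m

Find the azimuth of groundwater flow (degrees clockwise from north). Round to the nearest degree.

348°

With h = a·x + b·y + c and 1 as origin, the differences give:
  (-30)·a + (-25)·b = +0.25
  195·a + 135·b = -1.26
Eliminate b (×135 and ×(-25), subtract): 825·a = 2.250 → a = ∂h/∂x = +0.002727
Back-substitute: b = ∂h/∂y = -0.01327.
Flow direction (−∇h) has components (-0.002727 E, +0.01327 N).
Azimuth = atan2(E, N) = atan2(-0.002727, +0.01327) = 348.4° ≈ 348°.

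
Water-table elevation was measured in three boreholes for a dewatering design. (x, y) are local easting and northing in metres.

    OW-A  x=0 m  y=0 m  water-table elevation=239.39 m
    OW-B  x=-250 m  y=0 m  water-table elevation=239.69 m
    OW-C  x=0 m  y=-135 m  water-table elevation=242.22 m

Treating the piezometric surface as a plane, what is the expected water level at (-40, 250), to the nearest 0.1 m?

234.2 m

∂h/∂x = (239.69 − 239.39) / (-250 − 0) = -0.001200
∂h/∂y = (242.22 − 239.39) / (-135 − 0) = -0.02096
h(-40, 250) = 239.39 + (-0.001200)·(-40) + (-0.02096)·(250) = 239.39 +0.048 -5.241 = 234.197 m.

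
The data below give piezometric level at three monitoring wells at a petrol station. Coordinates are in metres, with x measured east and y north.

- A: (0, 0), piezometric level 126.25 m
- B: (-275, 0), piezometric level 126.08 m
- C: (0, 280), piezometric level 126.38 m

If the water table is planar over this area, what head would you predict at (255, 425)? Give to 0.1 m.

126.6 m

∂h/∂x = (126.08 − 126.25) / (-275 − 0) = +0.0006182
∂h/∂y = (126.38 − 126.25) / (280 − 0) = +0.0004643
h(255, 425) = 126.25 + (+0.0006182)·(255) + (+0.0004643)·(425) = 126.25 +0.158 +0.197 = 126.605 m.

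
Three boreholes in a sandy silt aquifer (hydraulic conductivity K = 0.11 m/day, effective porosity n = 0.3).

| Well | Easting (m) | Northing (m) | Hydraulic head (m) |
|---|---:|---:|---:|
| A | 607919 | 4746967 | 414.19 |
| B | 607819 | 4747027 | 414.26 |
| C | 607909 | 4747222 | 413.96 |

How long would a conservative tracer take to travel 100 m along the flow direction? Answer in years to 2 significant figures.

With h = a·x + b·y + c and A as origin, the differences give:
  (-100)·a + 60·b = +0.07
  (-10)·a + 255·b = -0.23
Eliminate b (×255 and ×60, subtract): -24900·a = 31.650 → a = ∂h/∂x = -0.001271
Back-substitute: b = ∂h/∂y = -0.0009518.
|∇h| = √(-0.001271² + -0.0009518²) = 0.001588
Seepage velocity v = K·i/n = 0.11 × 0.001588 / 0.3 = 0.0005823 m/day.
t = 100 / 0.0005823 = 1.717e+05 days = 470 years.

470 years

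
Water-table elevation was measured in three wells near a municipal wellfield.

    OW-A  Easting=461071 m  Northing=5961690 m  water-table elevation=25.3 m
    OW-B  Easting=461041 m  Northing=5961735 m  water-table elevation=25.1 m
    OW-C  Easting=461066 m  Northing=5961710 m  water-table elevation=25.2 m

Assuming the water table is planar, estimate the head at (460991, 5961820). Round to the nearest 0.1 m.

Differences from OW-A: to OW-B (Δx, Δy, Δh) = (-30, 45, -0.2); to OW-C = (-5, 20, -0.1).
Determinant of the coordinate differences = (-30)·20 − (-5)·45 = -375.
∂h/∂x = [(-0.2)·20 − (-0.1)·45] / -375 = -0.001333
∂h/∂y = [(-30)·(-0.1) − (-5)·(-0.2)] / -375 = -0.005333
h(460991, 5961820) = 25.3 + (-0.001333)·(-80) + (-0.005333)·(130) = 25.3 +0.107 -0.693 = 24.713 m.

24.7 m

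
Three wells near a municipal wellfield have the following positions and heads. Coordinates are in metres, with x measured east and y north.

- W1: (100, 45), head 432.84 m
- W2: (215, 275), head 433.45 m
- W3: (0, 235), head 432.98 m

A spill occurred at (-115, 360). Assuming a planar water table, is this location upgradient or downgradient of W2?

downgradient

With h = a·x + b·y + c and W1 as origin, the differences give:
  115·a + 230·b = +0.61
  (-100)·a + 190·b = +0.14
Eliminate b (×190 and ×230, subtract): 44850·a = 83.700 → a = ∂h/∂x = +0.001866
Back-substitute: b = ∂h/∂y = +0.001719.
Head at (-115, 360) = 432.84 + (+0.001866)·(-215) + (+0.001719)·(315) = 432.98 m.
That is lower than the 433.45 m at W2, so the point is downgradient.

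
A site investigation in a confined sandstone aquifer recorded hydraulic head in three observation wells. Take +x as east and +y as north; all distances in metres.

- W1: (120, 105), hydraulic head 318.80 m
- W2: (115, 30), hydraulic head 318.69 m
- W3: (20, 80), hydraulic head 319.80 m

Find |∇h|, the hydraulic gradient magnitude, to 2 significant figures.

Taking W1 as reference: W2−W1 = (-5, -75, -0.11); W3−W1 = (-100, -25, +1.00).
Solve a·Δx + b·Δy = Δh: det = (-5)·(-25) − (-100)·(-75) = -7375.
∂h/∂x = [(-0.11)·(-25) − (+1.00)·(-75)] / -7375 = -0.01054
∂h/∂y = [(-5)·(+1.00) − (-100)·(-0.11)] / -7375 = +0.002169
|∇h| = √(-0.01054² + 0.002169²) = 0.01076

0.011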